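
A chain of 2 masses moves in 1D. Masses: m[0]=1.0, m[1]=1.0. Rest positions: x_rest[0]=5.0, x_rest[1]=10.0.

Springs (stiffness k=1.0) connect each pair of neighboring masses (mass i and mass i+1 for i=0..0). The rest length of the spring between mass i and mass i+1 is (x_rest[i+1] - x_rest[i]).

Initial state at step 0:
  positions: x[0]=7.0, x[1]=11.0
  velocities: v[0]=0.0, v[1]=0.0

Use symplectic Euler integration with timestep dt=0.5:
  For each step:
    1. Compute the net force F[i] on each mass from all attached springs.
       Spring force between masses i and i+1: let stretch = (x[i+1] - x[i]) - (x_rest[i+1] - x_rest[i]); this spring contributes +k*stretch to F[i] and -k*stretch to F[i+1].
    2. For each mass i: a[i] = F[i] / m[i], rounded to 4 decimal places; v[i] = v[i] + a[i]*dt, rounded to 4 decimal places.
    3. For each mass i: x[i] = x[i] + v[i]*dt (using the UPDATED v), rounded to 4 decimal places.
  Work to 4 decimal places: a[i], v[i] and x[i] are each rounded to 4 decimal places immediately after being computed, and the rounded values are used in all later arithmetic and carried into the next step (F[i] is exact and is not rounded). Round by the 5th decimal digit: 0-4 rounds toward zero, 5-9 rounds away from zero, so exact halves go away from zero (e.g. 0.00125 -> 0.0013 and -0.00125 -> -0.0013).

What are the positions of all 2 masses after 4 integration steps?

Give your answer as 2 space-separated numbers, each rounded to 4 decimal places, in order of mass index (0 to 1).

Step 0: x=[7.0000 11.0000] v=[0.0000 0.0000]
Step 1: x=[6.7500 11.2500] v=[-0.5000 0.5000]
Step 2: x=[6.3750 11.6250] v=[-0.7500 0.7500]
Step 3: x=[6.0625 11.9375] v=[-0.6250 0.6250]
Step 4: x=[5.9688 12.0313] v=[-0.1875 0.1875]

Answer: 5.9688 12.0313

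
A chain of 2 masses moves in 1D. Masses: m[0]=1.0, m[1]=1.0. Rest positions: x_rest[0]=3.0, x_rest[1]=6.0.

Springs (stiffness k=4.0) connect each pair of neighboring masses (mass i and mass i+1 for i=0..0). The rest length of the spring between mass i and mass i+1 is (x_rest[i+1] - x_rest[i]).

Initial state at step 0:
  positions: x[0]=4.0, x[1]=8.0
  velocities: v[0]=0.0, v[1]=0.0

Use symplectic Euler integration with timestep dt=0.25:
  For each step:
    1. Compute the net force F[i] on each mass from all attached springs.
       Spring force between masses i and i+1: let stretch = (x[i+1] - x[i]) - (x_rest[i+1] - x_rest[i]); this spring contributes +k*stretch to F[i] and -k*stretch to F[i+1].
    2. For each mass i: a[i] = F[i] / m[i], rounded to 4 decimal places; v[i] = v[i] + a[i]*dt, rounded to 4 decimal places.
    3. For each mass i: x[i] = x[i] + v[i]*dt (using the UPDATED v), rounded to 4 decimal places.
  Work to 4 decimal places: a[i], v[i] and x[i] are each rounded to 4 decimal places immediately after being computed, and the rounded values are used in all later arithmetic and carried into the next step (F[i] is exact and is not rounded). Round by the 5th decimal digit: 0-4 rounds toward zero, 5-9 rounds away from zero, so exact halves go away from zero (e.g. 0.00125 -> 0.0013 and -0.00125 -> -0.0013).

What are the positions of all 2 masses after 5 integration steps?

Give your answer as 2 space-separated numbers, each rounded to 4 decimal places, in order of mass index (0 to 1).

Answer: 4.8594 7.1407

Derivation:
Step 0: x=[4.0000 8.0000] v=[0.0000 0.0000]
Step 1: x=[4.2500 7.7500] v=[1.0000 -1.0000]
Step 2: x=[4.6250 7.3750] v=[1.5000 -1.5000]
Step 3: x=[4.9375 7.0625] v=[1.2500 -1.2500]
Step 4: x=[5.0313 6.9688] v=[0.3750 -0.3750]
Step 5: x=[4.8594 7.1407] v=[-0.6875 0.6875]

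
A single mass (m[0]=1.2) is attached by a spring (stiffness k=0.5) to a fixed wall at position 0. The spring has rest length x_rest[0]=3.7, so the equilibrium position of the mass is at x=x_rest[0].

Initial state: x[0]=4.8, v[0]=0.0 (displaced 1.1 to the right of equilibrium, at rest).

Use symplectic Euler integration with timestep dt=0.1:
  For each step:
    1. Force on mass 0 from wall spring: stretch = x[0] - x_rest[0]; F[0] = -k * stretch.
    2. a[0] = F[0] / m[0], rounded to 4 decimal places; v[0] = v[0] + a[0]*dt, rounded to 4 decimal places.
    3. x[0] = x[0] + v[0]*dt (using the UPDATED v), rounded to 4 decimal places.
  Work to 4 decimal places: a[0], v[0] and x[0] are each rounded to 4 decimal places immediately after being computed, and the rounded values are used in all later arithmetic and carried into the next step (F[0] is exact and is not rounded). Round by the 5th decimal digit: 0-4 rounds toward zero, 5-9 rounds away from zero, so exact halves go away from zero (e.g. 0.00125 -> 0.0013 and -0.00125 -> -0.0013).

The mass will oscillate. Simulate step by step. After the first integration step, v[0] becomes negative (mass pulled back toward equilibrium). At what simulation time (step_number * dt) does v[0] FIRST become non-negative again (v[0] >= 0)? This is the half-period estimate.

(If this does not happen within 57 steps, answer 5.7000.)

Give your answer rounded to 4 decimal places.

Answer: 4.9000

Derivation:
Step 0: x=[4.8000] v=[0.0000]
Step 1: x=[4.7954] v=[-0.0458]
Step 2: x=[4.7863] v=[-0.0914]
Step 3: x=[4.7726] v=[-0.1367]
Step 4: x=[4.7545] v=[-0.1814]
Step 5: x=[4.7320] v=[-0.2253]
Step 6: x=[4.7052] v=[-0.2683]
Step 7: x=[4.6742] v=[-0.3102]
Step 8: x=[4.6391] v=[-0.3508]
Step 9: x=[4.6001] v=[-0.3899]
Step 10: x=[4.5574] v=[-0.4274]
Step 11: x=[4.5111] v=[-0.4631]
Step 12: x=[4.4614] v=[-0.4969]
Step 13: x=[4.4085] v=[-0.5286]
Step 14: x=[4.3527] v=[-0.5581]
Step 15: x=[4.2942] v=[-0.5853]
Step 16: x=[4.2332] v=[-0.6101]
Step 17: x=[4.1700] v=[-0.6323]
Step 18: x=[4.1048] v=[-0.6519]
Step 19: x=[4.0379] v=[-0.6688]
Step 20: x=[3.9696] v=[-0.6829]
Step 21: x=[3.9002] v=[-0.6941]
Step 22: x=[3.8300] v=[-0.7024]
Step 23: x=[3.7592] v=[-0.7078]
Step 24: x=[3.6882] v=[-0.7103]
Step 25: x=[3.6172] v=[-0.7098]
Step 26: x=[3.5466] v=[-0.7064]
Step 27: x=[3.4766] v=[-0.7000]
Step 28: x=[3.4075] v=[-0.6907]
Step 29: x=[3.3397] v=[-0.6785]
Step 30: x=[3.2734] v=[-0.6635]
Step 31: x=[3.2088] v=[-0.6457]
Step 32: x=[3.1463] v=[-0.6252]
Step 33: x=[3.0861] v=[-0.6021]
Step 34: x=[3.0285] v=[-0.5765]
Step 35: x=[2.9737] v=[-0.5485]
Step 36: x=[2.9219] v=[-0.5182]
Step 37: x=[2.8733] v=[-0.4858]
Step 38: x=[2.8282] v=[-0.4514]
Step 39: x=[2.7867] v=[-0.4151]
Step 40: x=[2.7490] v=[-0.3771]
Step 41: x=[2.7153] v=[-0.3375]
Step 42: x=[2.6857] v=[-0.2965]
Step 43: x=[2.6603] v=[-0.2542]
Step 44: x=[2.6392] v=[-0.2109]
Step 45: x=[2.6225] v=[-0.1667]
Step 46: x=[2.6103] v=[-0.1218]
Step 47: x=[2.6027] v=[-0.0764]
Step 48: x=[2.5996] v=[-0.0307]
Step 49: x=[2.6011] v=[0.0152]
First v>=0 after going negative at step 49, time=4.9000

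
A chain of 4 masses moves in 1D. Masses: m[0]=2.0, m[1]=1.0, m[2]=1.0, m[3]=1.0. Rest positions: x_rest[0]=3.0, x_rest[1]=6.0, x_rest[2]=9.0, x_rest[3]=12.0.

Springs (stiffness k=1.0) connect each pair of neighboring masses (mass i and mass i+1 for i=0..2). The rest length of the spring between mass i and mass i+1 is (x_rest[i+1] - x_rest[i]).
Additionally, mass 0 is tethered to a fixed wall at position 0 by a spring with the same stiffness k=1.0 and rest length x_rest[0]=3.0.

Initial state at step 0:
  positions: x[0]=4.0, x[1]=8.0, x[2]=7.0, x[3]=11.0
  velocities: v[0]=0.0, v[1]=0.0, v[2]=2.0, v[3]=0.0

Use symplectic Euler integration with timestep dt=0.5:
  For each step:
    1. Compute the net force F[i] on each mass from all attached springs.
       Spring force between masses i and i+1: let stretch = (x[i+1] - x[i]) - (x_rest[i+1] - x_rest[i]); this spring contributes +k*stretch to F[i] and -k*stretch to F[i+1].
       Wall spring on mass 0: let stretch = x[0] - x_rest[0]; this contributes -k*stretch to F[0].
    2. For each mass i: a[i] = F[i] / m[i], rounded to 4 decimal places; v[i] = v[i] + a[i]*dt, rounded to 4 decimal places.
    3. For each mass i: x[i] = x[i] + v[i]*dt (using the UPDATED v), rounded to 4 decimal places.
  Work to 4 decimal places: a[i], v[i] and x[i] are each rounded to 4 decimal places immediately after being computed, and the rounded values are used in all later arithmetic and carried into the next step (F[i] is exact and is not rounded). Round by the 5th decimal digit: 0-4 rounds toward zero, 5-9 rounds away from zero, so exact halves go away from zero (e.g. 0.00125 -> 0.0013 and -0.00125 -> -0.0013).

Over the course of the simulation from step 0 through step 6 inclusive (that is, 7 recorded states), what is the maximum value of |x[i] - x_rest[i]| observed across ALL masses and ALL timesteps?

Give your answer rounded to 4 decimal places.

Answer: 4.1181

Derivation:
Step 0: x=[4.0000 8.0000 7.0000 11.0000] v=[0.0000 0.0000 2.0000 0.0000]
Step 1: x=[4.0000 6.7500 9.2500 10.7500] v=[0.0000 -2.5000 4.5000 -0.5000]
Step 2: x=[3.8438 5.4375 11.2500 10.8750] v=[-0.3125 -2.6250 4.0000 0.2500]
Step 3: x=[3.4063 5.1797 11.7032 11.8438] v=[-0.8751 -0.5156 0.9063 1.9375]
Step 4: x=[2.7646 6.1095 10.5606 13.5274] v=[-1.2834 1.8595 -2.2852 3.3672]
Step 5: x=[2.1955 7.3158 9.0469 15.2193] v=[-1.1383 2.4126 -3.0274 3.3838]
Step 6: x=[1.9920 7.6748 8.6435 16.1181] v=[-0.4071 0.7180 -0.8068 1.7976]
Max displacement = 4.1181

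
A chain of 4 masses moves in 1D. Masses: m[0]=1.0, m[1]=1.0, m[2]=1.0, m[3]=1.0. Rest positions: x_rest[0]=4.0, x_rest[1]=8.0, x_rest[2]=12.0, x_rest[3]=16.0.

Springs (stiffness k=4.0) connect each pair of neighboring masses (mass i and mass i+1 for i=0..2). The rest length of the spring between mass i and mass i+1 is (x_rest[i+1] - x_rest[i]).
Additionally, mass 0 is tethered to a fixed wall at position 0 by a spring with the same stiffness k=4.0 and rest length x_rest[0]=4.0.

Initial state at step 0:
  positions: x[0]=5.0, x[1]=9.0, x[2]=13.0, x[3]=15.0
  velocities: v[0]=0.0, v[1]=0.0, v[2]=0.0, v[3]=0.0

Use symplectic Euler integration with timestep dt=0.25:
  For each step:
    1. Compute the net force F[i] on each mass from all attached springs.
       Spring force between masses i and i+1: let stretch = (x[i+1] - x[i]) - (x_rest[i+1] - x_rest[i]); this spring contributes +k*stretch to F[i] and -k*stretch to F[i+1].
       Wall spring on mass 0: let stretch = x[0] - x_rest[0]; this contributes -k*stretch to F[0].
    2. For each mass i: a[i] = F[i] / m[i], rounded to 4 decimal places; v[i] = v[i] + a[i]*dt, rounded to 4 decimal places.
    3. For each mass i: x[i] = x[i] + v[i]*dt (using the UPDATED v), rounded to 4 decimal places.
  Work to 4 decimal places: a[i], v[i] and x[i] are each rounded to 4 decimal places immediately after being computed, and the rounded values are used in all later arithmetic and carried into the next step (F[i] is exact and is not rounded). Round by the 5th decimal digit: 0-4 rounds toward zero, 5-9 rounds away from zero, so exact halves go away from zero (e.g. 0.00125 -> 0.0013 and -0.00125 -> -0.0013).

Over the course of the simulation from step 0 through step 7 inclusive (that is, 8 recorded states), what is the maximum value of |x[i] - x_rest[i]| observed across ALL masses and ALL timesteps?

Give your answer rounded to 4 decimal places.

Answer: 1.2893

Derivation:
Step 0: x=[5.0000 9.0000 13.0000 15.0000] v=[0.0000 0.0000 0.0000 0.0000]
Step 1: x=[4.7500 9.0000 12.5000 15.5000] v=[-1.0000 0.0000 -2.0000 2.0000]
Step 2: x=[4.3750 8.8125 11.8750 16.2500] v=[-1.5000 -0.7500 -2.5000 3.0000]
Step 3: x=[4.0156 8.2813 11.5781 16.9063] v=[-1.4375 -2.1250 -1.1875 2.6250]
Step 4: x=[3.7188 7.5078 11.7891 17.2305] v=[-1.1874 -3.0939 0.8439 1.2968]
Step 5: x=[3.4395 6.8574 12.2901 17.1944] v=[-1.1172 -2.6016 2.0040 -0.1446]
Step 6: x=[3.1548 6.7107 12.6590 16.9322] v=[-1.1388 -0.5868 1.4756 -1.0489]
Step 7: x=[2.9704 7.1621 12.6091 16.6017] v=[-0.7377 1.8056 -0.1995 -1.3221]
Max displacement = 1.2893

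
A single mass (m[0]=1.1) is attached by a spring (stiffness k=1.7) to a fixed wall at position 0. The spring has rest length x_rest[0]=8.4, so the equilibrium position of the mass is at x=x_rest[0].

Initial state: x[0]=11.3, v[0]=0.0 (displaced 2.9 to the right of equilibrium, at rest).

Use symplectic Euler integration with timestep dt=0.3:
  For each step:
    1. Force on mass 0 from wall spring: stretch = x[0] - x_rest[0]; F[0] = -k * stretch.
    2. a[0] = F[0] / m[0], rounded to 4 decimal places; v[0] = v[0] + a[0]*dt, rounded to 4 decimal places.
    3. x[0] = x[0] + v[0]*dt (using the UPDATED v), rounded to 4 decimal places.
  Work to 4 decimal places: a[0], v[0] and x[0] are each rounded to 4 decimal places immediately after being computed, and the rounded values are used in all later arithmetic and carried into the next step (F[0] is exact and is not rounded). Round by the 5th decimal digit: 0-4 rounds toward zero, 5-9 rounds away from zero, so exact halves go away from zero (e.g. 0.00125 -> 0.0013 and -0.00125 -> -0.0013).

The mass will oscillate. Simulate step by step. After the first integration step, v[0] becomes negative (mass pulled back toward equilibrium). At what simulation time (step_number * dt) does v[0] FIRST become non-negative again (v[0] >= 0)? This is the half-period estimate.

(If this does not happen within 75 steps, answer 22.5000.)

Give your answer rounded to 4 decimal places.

Answer: 2.7000

Derivation:
Step 0: x=[11.3000] v=[0.0000]
Step 1: x=[10.8967] v=[-1.3445]
Step 2: x=[10.1461] v=[-2.5021]
Step 3: x=[9.1526] v=[-3.3117]
Step 4: x=[8.0544] v=[-3.6606]
Step 5: x=[7.0043] v=[-3.5004]
Step 6: x=[6.1483] v=[-2.8533]
Step 7: x=[5.6055] v=[-1.8093]
Step 8: x=[5.4514] v=[-0.5137]
Step 9: x=[5.7074] v=[0.8534]
First v>=0 after going negative at step 9, time=2.7000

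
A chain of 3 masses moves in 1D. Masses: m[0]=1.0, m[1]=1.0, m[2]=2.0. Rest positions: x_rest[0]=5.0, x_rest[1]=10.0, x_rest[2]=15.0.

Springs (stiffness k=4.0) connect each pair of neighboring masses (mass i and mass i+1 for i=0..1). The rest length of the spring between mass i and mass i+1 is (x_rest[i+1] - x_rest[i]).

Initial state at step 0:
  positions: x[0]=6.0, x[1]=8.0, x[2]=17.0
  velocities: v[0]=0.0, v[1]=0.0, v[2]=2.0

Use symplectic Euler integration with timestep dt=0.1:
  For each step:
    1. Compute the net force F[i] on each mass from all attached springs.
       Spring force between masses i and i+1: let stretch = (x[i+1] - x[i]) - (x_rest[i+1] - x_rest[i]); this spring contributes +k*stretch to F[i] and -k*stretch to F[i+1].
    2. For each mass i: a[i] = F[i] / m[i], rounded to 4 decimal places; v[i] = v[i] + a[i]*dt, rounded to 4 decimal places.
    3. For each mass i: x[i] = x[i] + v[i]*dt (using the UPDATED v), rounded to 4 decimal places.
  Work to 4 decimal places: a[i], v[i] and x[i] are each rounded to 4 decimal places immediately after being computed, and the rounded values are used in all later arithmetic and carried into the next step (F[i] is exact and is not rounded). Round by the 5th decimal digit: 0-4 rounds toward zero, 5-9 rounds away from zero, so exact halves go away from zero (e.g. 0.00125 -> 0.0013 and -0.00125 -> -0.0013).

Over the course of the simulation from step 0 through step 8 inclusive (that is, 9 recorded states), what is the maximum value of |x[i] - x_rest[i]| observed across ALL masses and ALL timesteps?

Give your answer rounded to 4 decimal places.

Answer: 3.5721

Derivation:
Step 0: x=[6.0000 8.0000 17.0000] v=[0.0000 0.0000 2.0000]
Step 1: x=[5.8800 8.2800 17.1200] v=[-1.2000 2.8000 1.2000]
Step 2: x=[5.6560 8.8176 17.1632] v=[-2.2400 5.3760 0.4320]
Step 3: x=[5.3585 9.5626 17.1395] v=[-2.9754 7.4496 -0.2371]
Step 4: x=[5.0291 10.4425 17.0643] v=[-3.2938 8.7987 -0.7525]
Step 5: x=[4.7163 11.3707 16.9566] v=[-3.1284 9.2821 -1.0769]
Step 6: x=[4.4696 12.2562 16.8372] v=[-2.4666 8.8547 -1.1941]
Step 7: x=[4.3344 13.0135 16.7262] v=[-1.3520 7.5725 -1.1103]
Step 8: x=[4.3464 13.5721 16.6409] v=[0.1196 5.5859 -0.8528]
Max displacement = 3.5721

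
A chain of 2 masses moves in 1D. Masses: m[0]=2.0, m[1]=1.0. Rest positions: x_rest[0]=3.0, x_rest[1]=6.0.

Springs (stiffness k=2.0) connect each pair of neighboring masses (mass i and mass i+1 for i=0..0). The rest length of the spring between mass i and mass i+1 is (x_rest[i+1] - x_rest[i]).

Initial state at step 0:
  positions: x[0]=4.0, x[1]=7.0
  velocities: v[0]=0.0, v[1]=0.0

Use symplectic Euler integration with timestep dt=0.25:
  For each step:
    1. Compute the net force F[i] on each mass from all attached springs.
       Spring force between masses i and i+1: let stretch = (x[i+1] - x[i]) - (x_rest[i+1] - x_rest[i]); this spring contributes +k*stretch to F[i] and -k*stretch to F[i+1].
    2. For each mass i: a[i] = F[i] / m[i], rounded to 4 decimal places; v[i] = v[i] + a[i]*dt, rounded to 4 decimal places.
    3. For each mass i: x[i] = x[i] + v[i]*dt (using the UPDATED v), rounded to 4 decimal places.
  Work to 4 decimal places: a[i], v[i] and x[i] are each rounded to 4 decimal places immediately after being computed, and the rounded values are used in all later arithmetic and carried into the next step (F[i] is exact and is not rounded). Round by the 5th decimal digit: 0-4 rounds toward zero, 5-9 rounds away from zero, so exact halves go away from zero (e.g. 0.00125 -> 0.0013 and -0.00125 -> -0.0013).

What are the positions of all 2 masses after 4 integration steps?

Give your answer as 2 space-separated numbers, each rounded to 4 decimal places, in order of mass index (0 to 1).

Step 0: x=[4.0000 7.0000] v=[0.0000 0.0000]
Step 1: x=[4.0000 7.0000] v=[0.0000 0.0000]
Step 2: x=[4.0000 7.0000] v=[0.0000 0.0000]
Step 3: x=[4.0000 7.0000] v=[0.0000 0.0000]
Step 4: x=[4.0000 7.0000] v=[0.0000 0.0000]

Answer: 4.0000 7.0000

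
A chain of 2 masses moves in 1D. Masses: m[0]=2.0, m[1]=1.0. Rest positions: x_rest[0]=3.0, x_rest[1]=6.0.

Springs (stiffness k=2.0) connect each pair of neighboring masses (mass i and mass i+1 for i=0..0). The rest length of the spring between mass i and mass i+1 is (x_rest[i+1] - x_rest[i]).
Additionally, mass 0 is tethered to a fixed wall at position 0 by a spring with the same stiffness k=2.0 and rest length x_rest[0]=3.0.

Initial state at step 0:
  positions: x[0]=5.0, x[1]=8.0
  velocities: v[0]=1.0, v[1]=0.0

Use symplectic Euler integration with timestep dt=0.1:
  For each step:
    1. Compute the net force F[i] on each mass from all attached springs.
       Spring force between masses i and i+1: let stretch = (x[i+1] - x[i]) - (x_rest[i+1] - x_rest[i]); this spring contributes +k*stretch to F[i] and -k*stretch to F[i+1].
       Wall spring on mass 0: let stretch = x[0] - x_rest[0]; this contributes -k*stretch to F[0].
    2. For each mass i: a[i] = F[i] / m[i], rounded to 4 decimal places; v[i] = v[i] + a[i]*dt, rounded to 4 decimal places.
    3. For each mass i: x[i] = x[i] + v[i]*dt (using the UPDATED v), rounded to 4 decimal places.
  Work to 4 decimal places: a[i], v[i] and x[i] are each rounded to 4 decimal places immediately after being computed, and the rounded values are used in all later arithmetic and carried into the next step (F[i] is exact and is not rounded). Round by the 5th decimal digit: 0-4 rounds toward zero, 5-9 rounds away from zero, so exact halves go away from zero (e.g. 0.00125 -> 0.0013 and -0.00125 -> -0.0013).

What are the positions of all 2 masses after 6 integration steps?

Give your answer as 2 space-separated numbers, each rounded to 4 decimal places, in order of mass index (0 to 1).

Answer: 5.1403 8.0390

Derivation:
Step 0: x=[5.0000 8.0000] v=[1.0000 0.0000]
Step 1: x=[5.0800 8.0000] v=[0.8000 0.0000]
Step 2: x=[5.1384 8.0016] v=[0.5840 0.0160]
Step 3: x=[5.1741 8.0059] v=[0.3565 0.0434]
Step 4: x=[5.1863 8.0136] v=[0.1223 0.0770]
Step 5: x=[5.1749 8.0248] v=[-0.1136 0.1115]
Step 6: x=[5.1403 8.0390] v=[-0.3461 0.1415]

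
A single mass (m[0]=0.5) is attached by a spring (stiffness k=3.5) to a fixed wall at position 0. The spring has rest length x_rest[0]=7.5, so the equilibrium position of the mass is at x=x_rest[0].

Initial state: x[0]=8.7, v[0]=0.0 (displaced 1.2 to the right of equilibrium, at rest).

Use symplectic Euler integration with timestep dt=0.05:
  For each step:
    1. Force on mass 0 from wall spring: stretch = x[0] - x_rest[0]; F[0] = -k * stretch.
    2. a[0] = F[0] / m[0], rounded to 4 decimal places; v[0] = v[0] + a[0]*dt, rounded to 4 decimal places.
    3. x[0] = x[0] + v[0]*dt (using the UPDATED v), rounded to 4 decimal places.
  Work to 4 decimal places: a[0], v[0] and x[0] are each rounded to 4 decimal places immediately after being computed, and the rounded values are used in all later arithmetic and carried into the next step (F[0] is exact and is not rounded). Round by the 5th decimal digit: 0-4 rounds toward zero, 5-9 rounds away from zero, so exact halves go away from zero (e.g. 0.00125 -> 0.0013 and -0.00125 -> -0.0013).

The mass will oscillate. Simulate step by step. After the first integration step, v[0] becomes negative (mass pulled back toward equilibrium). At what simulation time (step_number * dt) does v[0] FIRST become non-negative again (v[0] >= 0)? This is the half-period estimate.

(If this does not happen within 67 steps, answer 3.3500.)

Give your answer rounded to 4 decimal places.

Answer: 1.2000

Derivation:
Step 0: x=[8.7000] v=[0.0000]
Step 1: x=[8.6790] v=[-0.4200]
Step 2: x=[8.6374] v=[-0.8327]
Step 3: x=[8.5759] v=[-1.2308]
Step 4: x=[8.4955] v=[-1.6074]
Step 5: x=[8.3977] v=[-1.9558]
Step 6: x=[8.2842] v=[-2.2700]
Step 7: x=[8.1570] v=[-2.5445]
Step 8: x=[8.0183] v=[-2.7745]
Step 9: x=[7.8705] v=[-2.9559]
Step 10: x=[7.7162] v=[-3.0856]
Step 11: x=[7.5581] v=[-3.1613]
Step 12: x=[7.3990] v=[-3.1816]
Step 13: x=[7.2417] v=[-3.1463]
Step 14: x=[7.0889] v=[-3.0559]
Step 15: x=[6.9433] v=[-2.9120]
Step 16: x=[6.8074] v=[-2.7172]
Step 17: x=[6.6837] v=[-2.4748]
Step 18: x=[6.5742] v=[-2.1891]
Step 19: x=[6.4809] v=[-1.8651]
Step 20: x=[6.4055] v=[-1.5084]
Step 21: x=[6.3492] v=[-1.1253]
Step 22: x=[6.3131] v=[-0.7225]
Step 23: x=[6.2977] v=[-0.3071]
Step 24: x=[6.3034] v=[0.1137]
First v>=0 after going negative at step 24, time=1.2000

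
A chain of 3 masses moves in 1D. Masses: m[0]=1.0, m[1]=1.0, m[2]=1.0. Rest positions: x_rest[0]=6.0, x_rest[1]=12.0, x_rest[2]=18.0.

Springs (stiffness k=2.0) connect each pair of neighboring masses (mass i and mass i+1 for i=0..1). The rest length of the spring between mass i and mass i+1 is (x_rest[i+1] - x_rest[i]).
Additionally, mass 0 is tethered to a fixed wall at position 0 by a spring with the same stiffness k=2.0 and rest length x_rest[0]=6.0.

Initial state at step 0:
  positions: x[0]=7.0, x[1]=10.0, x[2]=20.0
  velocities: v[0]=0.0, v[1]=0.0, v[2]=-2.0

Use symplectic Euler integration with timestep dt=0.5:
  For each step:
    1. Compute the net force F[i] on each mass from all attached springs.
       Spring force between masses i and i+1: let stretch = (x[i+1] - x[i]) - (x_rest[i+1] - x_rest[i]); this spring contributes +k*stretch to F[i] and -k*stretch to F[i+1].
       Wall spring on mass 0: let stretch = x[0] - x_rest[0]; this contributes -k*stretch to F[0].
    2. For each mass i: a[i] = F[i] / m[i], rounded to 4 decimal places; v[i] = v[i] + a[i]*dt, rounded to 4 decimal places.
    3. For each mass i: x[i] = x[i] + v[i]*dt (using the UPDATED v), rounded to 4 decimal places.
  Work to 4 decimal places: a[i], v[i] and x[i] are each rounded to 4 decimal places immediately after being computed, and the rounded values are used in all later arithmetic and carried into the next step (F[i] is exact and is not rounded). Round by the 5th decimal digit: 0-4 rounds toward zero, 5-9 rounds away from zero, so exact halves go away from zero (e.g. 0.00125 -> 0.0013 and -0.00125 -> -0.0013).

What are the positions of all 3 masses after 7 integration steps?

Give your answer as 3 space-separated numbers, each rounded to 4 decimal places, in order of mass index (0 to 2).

Step 0: x=[7.0000 10.0000 20.0000] v=[0.0000 0.0000 -2.0000]
Step 1: x=[5.0000 13.5000 17.0000] v=[-4.0000 7.0000 -6.0000]
Step 2: x=[4.7500 14.5000 15.2500] v=[-0.5000 2.0000 -3.5000]
Step 3: x=[7.0000 11.0000 16.1250] v=[4.5000 -7.0000 1.7500]
Step 4: x=[7.7500 8.0625 17.4375] v=[1.5000 -5.8750 2.6250]
Step 5: x=[4.7813 9.6563 17.0625] v=[-5.9375 3.1875 -0.7500]
Step 6: x=[1.8594 12.5157 15.9844] v=[-5.8438 5.7187 -2.1562]
Step 7: x=[3.3360 11.7813 16.1720] v=[2.9531 -1.4689 0.3751]

Answer: 3.3360 11.7813 16.1720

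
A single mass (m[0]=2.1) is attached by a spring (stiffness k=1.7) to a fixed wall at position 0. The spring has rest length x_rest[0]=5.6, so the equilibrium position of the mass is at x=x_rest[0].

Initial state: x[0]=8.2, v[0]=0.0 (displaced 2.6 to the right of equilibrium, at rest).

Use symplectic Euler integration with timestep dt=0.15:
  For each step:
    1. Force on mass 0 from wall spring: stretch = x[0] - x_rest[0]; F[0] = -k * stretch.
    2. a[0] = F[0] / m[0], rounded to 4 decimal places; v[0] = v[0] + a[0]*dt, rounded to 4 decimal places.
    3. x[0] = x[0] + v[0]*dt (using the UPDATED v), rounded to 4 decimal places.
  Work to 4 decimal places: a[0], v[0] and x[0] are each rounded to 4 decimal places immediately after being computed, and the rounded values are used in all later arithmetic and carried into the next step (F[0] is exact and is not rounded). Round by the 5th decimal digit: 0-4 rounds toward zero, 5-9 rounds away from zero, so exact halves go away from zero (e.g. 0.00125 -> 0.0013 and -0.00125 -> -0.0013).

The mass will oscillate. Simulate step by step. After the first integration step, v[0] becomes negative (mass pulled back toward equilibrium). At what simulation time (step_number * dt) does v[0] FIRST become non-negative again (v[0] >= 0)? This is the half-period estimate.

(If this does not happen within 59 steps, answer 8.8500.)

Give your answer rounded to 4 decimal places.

Answer: 3.6000

Derivation:
Step 0: x=[8.2000] v=[0.0000]
Step 1: x=[8.1526] v=[-0.3157]
Step 2: x=[8.0587] v=[-0.6257]
Step 3: x=[7.9201] v=[-0.9243]
Step 4: x=[7.7392] v=[-1.2060]
Step 5: x=[7.5193] v=[-1.4658]
Step 6: x=[7.2645] v=[-1.6989]
Step 7: x=[6.9794] v=[-1.9010]
Step 8: x=[6.6691] v=[-2.0685]
Step 9: x=[6.3394] v=[-2.1983]
Step 10: x=[5.9962] v=[-2.2881]
Step 11: x=[5.6458] v=[-2.3362]
Step 12: x=[5.2945] v=[-2.3418]
Step 13: x=[4.9488] v=[-2.3047]
Step 14: x=[4.6150] v=[-2.2256]
Step 15: x=[4.2991] v=[-2.1060]
Step 16: x=[4.0069] v=[-1.9480]
Step 17: x=[3.7437] v=[-1.7545]
Step 18: x=[3.5143] v=[-1.5291]
Step 19: x=[3.3229] v=[-1.2758]
Step 20: x=[3.1730] v=[-0.9993]
Step 21: x=[3.0673] v=[-0.7046]
Step 22: x=[3.0077] v=[-0.3971]
Step 23: x=[2.9954] v=[-0.0823]
Step 24: x=[3.0305] v=[0.2340]
First v>=0 after going negative at step 24, time=3.6000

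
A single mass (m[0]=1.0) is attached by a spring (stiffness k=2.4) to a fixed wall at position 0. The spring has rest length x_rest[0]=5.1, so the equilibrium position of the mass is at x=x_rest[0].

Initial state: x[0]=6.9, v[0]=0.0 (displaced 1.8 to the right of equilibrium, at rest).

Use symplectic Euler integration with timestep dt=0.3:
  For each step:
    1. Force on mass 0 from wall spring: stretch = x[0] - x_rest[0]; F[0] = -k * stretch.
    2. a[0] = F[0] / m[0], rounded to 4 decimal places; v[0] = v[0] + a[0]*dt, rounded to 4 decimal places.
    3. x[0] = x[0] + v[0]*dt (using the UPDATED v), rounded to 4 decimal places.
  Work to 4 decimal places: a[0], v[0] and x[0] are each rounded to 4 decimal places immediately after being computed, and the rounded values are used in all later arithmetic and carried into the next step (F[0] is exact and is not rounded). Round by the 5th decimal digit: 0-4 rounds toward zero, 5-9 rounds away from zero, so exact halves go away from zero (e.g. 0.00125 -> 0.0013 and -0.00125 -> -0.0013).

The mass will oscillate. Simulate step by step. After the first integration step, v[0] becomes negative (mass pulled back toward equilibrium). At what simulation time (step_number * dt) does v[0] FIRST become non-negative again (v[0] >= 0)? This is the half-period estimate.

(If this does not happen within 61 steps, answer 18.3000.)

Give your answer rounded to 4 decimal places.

Answer: 2.1000

Derivation:
Step 0: x=[6.9000] v=[0.0000]
Step 1: x=[6.5112] v=[-1.2960]
Step 2: x=[5.8176] v=[-2.3121]
Step 3: x=[4.9690] v=[-2.8288]
Step 4: x=[4.1487] v=[-2.7345]
Step 5: x=[3.5338] v=[-2.0496]
Step 6: x=[3.2572] v=[-0.9219]
Step 7: x=[3.3787] v=[0.4049]
First v>=0 after going negative at step 7, time=2.1000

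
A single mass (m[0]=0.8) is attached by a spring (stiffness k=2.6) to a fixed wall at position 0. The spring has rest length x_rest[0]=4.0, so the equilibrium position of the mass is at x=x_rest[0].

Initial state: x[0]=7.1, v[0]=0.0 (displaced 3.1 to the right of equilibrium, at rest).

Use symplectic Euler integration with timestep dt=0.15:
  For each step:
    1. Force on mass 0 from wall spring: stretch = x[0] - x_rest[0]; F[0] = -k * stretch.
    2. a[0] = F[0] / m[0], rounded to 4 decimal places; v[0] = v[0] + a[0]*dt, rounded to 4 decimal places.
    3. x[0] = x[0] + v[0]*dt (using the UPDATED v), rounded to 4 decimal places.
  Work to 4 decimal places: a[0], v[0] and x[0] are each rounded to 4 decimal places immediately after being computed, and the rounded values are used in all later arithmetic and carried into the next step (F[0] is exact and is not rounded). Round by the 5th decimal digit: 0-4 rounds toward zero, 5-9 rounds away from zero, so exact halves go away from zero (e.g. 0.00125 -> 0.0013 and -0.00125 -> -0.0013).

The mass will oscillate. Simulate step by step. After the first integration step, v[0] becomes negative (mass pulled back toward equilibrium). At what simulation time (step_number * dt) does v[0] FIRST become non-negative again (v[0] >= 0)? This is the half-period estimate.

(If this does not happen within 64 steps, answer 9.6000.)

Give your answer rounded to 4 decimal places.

Step 0: x=[7.1000] v=[0.0000]
Step 1: x=[6.8733] v=[-1.5113]
Step 2: x=[6.4365] v=[-2.9120]
Step 3: x=[5.8215] v=[-4.0998]
Step 4: x=[5.0733] v=[-4.9878]
Step 5: x=[4.2467] v=[-5.5110]
Step 6: x=[3.4020] v=[-5.6313]
Step 7: x=[2.6010] v=[-5.3398]
Step 8: x=[1.9023] v=[-4.6578]
Step 9: x=[1.3570] v=[-3.6352]
Step 10: x=[1.0050] v=[-2.3467]
Step 11: x=[0.8720] v=[-0.8866]
Step 12: x=[0.9677] v=[0.6383]
First v>=0 after going negative at step 12, time=1.8000

Answer: 1.8000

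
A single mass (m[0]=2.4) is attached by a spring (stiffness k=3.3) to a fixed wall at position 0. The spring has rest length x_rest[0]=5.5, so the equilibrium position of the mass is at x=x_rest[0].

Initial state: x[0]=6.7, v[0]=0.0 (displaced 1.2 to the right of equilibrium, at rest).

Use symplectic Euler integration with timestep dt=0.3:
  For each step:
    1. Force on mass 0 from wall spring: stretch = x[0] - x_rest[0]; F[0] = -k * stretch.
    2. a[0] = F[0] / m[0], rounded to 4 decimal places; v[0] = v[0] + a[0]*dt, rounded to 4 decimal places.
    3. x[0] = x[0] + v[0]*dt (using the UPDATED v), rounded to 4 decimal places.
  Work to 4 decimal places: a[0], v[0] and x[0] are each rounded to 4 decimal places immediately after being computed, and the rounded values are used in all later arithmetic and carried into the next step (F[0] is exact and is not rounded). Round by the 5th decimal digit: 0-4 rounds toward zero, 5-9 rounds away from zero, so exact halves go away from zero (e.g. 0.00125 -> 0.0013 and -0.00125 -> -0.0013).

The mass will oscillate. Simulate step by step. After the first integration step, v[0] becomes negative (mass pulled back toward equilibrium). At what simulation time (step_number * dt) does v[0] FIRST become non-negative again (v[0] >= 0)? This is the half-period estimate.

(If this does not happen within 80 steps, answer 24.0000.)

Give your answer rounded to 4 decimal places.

Answer: 2.7000

Derivation:
Step 0: x=[6.7000] v=[0.0000]
Step 1: x=[6.5515] v=[-0.4950]
Step 2: x=[6.2729] v=[-0.9287]
Step 3: x=[5.8987] v=[-1.2475]
Step 4: x=[5.4751] v=[-1.4120]
Step 5: x=[5.0546] v=[-1.4017]
Step 6: x=[4.6892] v=[-1.2180]
Step 7: x=[4.4242] v=[-0.8835]
Step 8: x=[4.2923] v=[-0.4397]
Step 9: x=[4.3099] v=[0.0585]
First v>=0 after going negative at step 9, time=2.7000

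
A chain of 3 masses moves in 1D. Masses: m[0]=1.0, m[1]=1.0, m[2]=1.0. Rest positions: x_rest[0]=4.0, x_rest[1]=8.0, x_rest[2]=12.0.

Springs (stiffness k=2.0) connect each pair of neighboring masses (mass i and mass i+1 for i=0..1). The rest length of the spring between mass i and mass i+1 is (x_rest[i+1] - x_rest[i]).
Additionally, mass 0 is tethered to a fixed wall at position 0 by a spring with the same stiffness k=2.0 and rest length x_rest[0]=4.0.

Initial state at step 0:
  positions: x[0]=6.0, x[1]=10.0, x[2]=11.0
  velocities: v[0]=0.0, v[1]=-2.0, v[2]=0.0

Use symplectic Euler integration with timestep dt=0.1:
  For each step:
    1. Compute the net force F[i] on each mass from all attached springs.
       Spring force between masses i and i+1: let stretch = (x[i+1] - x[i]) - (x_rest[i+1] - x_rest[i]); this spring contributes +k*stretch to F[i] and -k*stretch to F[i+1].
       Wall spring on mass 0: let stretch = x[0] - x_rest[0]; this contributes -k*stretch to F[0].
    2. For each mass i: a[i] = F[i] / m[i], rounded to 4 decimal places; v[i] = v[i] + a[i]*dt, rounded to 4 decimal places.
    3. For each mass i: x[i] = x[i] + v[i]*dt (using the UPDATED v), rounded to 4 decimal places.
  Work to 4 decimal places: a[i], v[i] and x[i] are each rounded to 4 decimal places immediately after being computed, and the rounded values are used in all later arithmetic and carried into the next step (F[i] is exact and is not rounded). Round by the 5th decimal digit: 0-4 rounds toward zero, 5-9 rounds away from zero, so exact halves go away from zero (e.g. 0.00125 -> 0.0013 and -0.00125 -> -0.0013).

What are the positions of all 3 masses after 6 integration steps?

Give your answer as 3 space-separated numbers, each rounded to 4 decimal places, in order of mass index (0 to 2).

Step 0: x=[6.0000 10.0000 11.0000] v=[0.0000 -2.0000 0.0000]
Step 1: x=[5.9600 9.7400 11.0600] v=[-0.4000 -2.6000 0.6000]
Step 2: x=[5.8764 9.4308 11.1736] v=[-0.8360 -3.0920 1.1360]
Step 3: x=[5.7464 9.0854 11.3323] v=[-1.3004 -3.4543 1.5874]
Step 4: x=[5.5682 8.7181 11.5261] v=[-1.7819 -3.6727 1.9380]
Step 5: x=[5.3416 8.3440 11.7437] v=[-2.2656 -3.7411 2.1764]
Step 6: x=[5.0683 7.9778 11.9734] v=[-2.7334 -3.6616 2.2965]

Answer: 5.0683 7.9778 11.9734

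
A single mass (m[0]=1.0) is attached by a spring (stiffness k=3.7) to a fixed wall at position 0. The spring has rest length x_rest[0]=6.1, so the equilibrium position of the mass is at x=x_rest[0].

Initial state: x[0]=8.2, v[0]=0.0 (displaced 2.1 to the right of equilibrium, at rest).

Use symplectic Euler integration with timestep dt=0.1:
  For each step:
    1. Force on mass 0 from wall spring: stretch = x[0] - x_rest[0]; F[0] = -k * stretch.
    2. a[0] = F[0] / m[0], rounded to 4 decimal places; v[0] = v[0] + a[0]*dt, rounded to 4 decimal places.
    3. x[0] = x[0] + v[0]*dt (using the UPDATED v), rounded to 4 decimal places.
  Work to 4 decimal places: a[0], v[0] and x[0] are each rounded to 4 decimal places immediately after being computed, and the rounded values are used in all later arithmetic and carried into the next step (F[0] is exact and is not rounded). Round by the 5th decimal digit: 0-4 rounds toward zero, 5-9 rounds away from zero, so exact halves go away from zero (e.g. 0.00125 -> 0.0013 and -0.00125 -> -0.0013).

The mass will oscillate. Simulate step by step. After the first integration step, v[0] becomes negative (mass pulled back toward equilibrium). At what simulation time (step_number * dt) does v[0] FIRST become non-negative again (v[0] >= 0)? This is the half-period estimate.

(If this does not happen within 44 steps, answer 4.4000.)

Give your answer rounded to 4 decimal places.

Answer: 1.7000

Derivation:
Step 0: x=[8.2000] v=[0.0000]
Step 1: x=[8.1223] v=[-0.7770]
Step 2: x=[7.9698] v=[-1.5253]
Step 3: x=[7.7481] v=[-2.2171]
Step 4: x=[7.4654] v=[-2.8269]
Step 5: x=[7.1322] v=[-3.3321]
Step 6: x=[6.7608] v=[-3.7140]
Step 7: x=[6.3650] v=[-3.9585]
Step 8: x=[5.9593] v=[-4.0566]
Step 9: x=[5.5589] v=[-4.0045]
Step 10: x=[5.1785] v=[-3.8043]
Step 11: x=[4.8322] v=[-3.4633]
Step 12: x=[4.5328] v=[-2.9942]
Step 13: x=[4.2914] v=[-2.4143]
Step 14: x=[4.1169] v=[-1.7451]
Step 15: x=[4.0158] v=[-1.0114]
Step 16: x=[3.9918] v=[-0.2403]
Step 17: x=[4.0458] v=[0.5397]
First v>=0 after going negative at step 17, time=1.7000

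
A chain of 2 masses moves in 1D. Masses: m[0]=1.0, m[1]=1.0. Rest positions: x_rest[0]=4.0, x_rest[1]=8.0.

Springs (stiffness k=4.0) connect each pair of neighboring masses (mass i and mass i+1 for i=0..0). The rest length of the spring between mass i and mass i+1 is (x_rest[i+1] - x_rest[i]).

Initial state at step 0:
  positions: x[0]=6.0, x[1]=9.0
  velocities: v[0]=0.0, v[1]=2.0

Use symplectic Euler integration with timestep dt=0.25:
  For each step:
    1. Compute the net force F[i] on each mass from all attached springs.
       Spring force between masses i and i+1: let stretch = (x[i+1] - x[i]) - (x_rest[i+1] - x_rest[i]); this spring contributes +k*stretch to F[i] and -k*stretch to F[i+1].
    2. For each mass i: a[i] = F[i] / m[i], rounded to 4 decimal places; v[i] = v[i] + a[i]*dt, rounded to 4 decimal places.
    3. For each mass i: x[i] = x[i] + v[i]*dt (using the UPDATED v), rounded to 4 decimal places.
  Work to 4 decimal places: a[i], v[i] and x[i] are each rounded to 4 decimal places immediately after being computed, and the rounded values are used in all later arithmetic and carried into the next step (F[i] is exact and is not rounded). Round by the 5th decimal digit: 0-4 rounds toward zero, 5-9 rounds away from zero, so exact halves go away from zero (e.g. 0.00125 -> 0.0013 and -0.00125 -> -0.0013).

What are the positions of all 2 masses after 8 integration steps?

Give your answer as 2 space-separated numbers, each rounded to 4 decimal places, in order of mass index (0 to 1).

Step 0: x=[6.0000 9.0000] v=[0.0000 2.0000]
Step 1: x=[5.7500 9.7500] v=[-1.0000 3.0000]
Step 2: x=[5.5000 10.5000] v=[-1.0000 3.0000]
Step 3: x=[5.5000 11.0000] v=[0.0000 2.0000]
Step 4: x=[5.8750 11.1250] v=[1.5000 0.5000]
Step 5: x=[6.5625 10.9375] v=[2.7500 -0.7500]
Step 6: x=[7.3438 10.6563] v=[3.1250 -1.1250]
Step 7: x=[7.9532 10.5469] v=[2.4375 -0.4375]
Step 8: x=[8.2110 10.7891] v=[1.0312 0.9688]

Answer: 8.2110 10.7891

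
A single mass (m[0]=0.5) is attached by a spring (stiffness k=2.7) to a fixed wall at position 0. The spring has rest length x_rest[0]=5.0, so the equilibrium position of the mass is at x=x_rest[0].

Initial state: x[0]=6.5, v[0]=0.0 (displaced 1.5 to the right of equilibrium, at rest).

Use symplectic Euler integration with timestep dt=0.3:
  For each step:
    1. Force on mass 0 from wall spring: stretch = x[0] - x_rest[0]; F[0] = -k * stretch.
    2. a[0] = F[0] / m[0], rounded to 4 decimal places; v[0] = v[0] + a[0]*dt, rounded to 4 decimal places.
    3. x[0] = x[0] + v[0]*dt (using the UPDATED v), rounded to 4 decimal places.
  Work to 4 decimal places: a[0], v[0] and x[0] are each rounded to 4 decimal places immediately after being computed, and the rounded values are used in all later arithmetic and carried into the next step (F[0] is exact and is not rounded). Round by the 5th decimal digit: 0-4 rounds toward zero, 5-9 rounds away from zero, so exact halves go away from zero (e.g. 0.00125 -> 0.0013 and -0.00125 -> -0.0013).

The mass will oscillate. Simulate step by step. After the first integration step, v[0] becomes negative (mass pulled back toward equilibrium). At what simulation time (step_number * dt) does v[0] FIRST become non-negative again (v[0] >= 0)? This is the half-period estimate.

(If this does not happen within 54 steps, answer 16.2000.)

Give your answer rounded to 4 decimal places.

Answer: 1.5000

Derivation:
Step 0: x=[6.5000] v=[0.0000]
Step 1: x=[5.7710] v=[-2.4300]
Step 2: x=[4.6673] v=[-3.6790]
Step 3: x=[3.7253] v=[-3.1400]
Step 4: x=[3.4028] v=[-1.0750]
Step 5: x=[3.8566] v=[1.5125]
First v>=0 after going negative at step 5, time=1.5000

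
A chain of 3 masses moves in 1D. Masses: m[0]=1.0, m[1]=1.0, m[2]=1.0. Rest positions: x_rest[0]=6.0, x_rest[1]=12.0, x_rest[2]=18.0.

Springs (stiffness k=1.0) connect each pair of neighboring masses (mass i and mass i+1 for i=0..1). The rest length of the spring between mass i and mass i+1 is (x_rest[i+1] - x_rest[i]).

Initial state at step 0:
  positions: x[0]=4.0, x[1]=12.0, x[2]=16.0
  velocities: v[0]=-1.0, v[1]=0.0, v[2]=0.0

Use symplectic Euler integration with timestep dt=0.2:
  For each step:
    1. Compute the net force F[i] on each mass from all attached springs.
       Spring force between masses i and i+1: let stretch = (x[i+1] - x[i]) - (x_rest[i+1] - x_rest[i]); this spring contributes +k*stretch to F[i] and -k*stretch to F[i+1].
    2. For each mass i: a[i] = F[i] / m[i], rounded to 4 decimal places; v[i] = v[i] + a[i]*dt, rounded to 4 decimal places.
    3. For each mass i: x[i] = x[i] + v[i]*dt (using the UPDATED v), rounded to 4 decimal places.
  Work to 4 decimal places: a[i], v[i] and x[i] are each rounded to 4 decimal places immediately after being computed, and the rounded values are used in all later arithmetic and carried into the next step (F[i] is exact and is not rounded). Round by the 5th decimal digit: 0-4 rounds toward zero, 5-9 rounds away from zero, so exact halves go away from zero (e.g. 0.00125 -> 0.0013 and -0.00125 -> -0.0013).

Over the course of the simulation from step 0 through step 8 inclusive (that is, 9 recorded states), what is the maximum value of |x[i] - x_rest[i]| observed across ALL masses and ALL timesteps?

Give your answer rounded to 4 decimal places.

Step 0: x=[4.0000 12.0000 16.0000] v=[-1.0000 0.0000 0.0000]
Step 1: x=[3.8800 11.8400 16.0800] v=[-0.6000 -0.8000 0.4000]
Step 2: x=[3.8384 11.5312 16.2304] v=[-0.2080 -1.5440 0.7520]
Step 3: x=[3.8645 11.1027 16.4328] v=[0.1306 -2.1427 1.0122]
Step 4: x=[3.9401 10.5978 16.6620] v=[0.3782 -2.5243 1.1462]
Step 5: x=[4.0420 10.0692 16.8887] v=[0.5097 -2.6430 1.1334]
Step 6: x=[4.1450 9.5723 17.0826] v=[0.5151 -2.4845 0.9695]
Step 7: x=[4.2251 9.1587 17.2161] v=[0.4006 -2.0679 0.6674]
Step 8: x=[4.2626 8.8701 17.2673] v=[0.1873 -1.4431 0.2559]
Max displacement = 3.1299

Answer: 3.1299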